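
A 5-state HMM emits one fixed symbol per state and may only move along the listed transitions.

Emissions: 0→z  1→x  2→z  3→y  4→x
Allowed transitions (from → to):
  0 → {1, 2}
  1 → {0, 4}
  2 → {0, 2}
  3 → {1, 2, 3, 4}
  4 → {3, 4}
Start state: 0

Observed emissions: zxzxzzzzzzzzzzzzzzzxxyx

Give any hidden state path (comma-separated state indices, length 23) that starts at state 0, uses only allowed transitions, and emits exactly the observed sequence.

0,1,0,1,0,2,2,2,0,2,0,2,0,2,2,0,2,2,0,1,4,3,1

  0: obs=z cand={0,2} pick 0 [start]
  1: obs=x cand={1,4} pick 1 [0->1 ok]
  2: obs=z cand={0,2} pick 0 [1->0 ok]
  3: obs=x cand={1,4} pick 1 [0->1 ok]
  4: obs=z cand={0,2} pick 0 [1->0 ok]
  5: obs=z cand={0,2} pick 2 [0->2 ok]
  6: obs=z cand={0,2} pick 2 [2->2 ok]
  7: obs=z cand={0,2} pick 2 [2->2 ok]
  8: obs=z cand={0,2} pick 0 [2->0 ok]
  9: obs=z cand={0,2} pick 2 [0->2 ok]
  10: obs=z cand={0,2} pick 0 [2->0 ok]
  11: obs=z cand={0,2} pick 2 [0->2 ok]
  12: obs=z cand={0,2} pick 0 [2->0 ok]
  13: obs=z cand={0,2} pick 2 [0->2 ok]
  14: obs=z cand={0,2} pick 2 [2->2 ok]
  15: obs=z cand={0,2} pick 0 [2->0 ok]
  16: obs=z cand={0,2} pick 2 [0->2 ok]
  17: obs=z cand={0,2} pick 2 [2->2 ok]
  18: obs=z cand={0,2} pick 0 [2->0 ok]
  19: obs=x cand={1,4} pick 1 [0->1 ok]
  20: obs=x cand={1,4} pick 4 [1->4 ok]
  21: obs=y cand={3} pick 3 [4->3 ok]
  22: obs=x cand={1,4} pick 1 [3->1 ok]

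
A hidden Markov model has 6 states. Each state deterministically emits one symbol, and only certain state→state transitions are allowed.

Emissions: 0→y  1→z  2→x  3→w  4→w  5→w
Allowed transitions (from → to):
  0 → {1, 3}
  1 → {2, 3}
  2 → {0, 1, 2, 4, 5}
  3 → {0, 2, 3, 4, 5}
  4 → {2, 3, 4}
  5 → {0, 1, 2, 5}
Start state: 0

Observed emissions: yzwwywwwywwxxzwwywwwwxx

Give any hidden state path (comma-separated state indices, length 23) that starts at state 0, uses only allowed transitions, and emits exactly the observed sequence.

0,1,3,3,0,3,5,5,0,3,5,2,2,1,3,3,0,3,4,4,4,2,2

  t0 'y' -> {0}, take 0 (start)
  t1 'z' -> {1}, take 1 (0->1 ok)
  t2 'w' -> {3,4,5}, take 3 (1->3 ok)
  t3 'w' -> {3,4,5}, take 3 (3->3 ok)
  t4 'y' -> {0}, take 0 (3->0 ok)
  t5 'w' -> {3,4,5}, take 3 (0->3 ok)
  t6 'w' -> {3,4,5}, take 5 (3->5 ok)
  t7 'w' -> {3,4,5}, take 5 (5->5 ok)
  t8 'y' -> {0}, take 0 (5->0 ok)
  t9 'w' -> {3,4,5}, take 3 (0->3 ok)
  t10 'w' -> {3,4,5}, take 5 (3->5 ok)
  t11 'x' -> {2}, take 2 (5->2 ok)
  t12 'x' -> {2}, take 2 (2->2 ok)
  t13 'z' -> {1}, take 1 (2->1 ok)
  t14 'w' -> {3,4,5}, take 3 (1->3 ok)
  t15 'w' -> {3,4,5}, take 3 (3->3 ok)
  t16 'y' -> {0}, take 0 (3->0 ok)
  t17 'w' -> {3,4,5}, take 3 (0->3 ok)
  t18 'w' -> {3,4,5}, take 4 (3->4 ok)
  t19 'w' -> {3,4,5}, take 4 (4->4 ok)
  t20 'w' -> {3,4,5}, take 4 (4->4 ok)
  t21 'x' -> {2}, take 2 (4->2 ok)
  t22 'x' -> {2}, take 2 (2->2 ok)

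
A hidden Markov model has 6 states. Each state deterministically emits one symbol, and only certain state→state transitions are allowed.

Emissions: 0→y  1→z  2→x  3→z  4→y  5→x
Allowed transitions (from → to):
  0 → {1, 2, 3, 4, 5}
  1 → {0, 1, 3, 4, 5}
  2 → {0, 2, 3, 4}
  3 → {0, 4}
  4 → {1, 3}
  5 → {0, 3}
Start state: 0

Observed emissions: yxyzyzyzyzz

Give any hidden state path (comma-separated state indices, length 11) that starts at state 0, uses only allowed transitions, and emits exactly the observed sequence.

  [0] y  {0,4}  => 0  start
  [1] x  {2,5}  => 2  0->2 ok
  [2] y  {0,4}  => 0  2->0 ok
  [3] z  {1,3}  => 3  0->3 ok
  [4] y  {0,4}  => 4  3->4 ok
  [5] z  {1,3}  => 1  4->1 ok
  [6] y  {0,4}  => 4  1->4 ok
  [7] z  {1,3}  => 3  4->3 ok
  [8] y  {0,4}  => 0  3->0 ok
  [9] z  {1,3}  => 1  0->1 ok
  [10] z  {1,3}  => 3  1->3 ok

0,2,0,3,4,1,4,3,0,1,3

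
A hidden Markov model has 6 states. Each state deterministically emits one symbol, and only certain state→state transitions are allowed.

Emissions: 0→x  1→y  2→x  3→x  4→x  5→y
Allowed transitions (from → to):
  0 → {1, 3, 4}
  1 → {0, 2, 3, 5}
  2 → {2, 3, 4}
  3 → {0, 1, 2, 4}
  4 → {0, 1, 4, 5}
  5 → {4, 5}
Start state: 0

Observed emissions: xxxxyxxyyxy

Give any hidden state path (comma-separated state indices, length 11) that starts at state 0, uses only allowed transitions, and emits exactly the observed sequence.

  0: obs=x cand={0,2,3,4} pick 0 [start]
  1: obs=x cand={0,2,3,4} pick 3 [0->3 ok]
  2: obs=x cand={0,2,3,4} pick 2 [3->2 ok]
  3: obs=x cand={0,2,3,4} pick 4 [2->4 ok]
  4: obs=y cand={1,5} pick 1 [4->1 ok]
  5: obs=x cand={0,2,3,4} pick 0 [1->0 ok]
  6: obs=x cand={0,2,3,4} pick 3 [0->3 ok]
  7: obs=y cand={1,5} pick 1 [3->1 ok]
  8: obs=y cand={1,5} pick 5 [1->5 ok]
  9: obs=x cand={0,2,3,4} pick 4 [5->4 ok]
  10: obs=y cand={1,5} pick 1 [4->1 ok]

0,3,2,4,1,0,3,1,5,4,1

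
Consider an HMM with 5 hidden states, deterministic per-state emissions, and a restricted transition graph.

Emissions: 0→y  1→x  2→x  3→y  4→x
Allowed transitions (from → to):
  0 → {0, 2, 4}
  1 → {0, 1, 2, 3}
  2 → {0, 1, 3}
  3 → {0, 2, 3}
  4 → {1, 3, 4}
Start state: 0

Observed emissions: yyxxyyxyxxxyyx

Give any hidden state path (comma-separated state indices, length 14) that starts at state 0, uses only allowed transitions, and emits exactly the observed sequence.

  [0] y  {0,3}  => 0  start
  [1] y  {0,3}  => 0  0->0 ok
  [2] x  {1,2,4}  => 4  0->4 ok
  [3] x  {1,2,4}  => 1  4->1 ok
  [4] y  {0,3}  => 0  1->0 ok
  [5] y  {0,3}  => 0  0->0 ok
  [6] x  {1,2,4}  => 2  0->2 ok
  [7] y  {0,3}  => 0  2->0 ok
  [8] x  {1,2,4}  => 4  0->4 ok
  [9] x  {1,2,4}  => 4  4->4 ok
  [10] x  {1,2,4}  => 4  4->4 ok
  [11] y  {0,3}  => 3  4->3 ok
  [12] y  {0,3}  => 0  3->0 ok
  [13] x  {1,2,4}  => 2  0->2 ok

0,0,4,1,0,0,2,0,4,4,4,3,0,2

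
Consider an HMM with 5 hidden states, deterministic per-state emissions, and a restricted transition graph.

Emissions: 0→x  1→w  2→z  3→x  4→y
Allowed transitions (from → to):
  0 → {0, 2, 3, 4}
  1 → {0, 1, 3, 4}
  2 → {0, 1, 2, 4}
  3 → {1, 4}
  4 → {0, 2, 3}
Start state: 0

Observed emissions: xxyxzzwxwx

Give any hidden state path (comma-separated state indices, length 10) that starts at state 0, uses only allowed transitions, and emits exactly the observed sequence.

  t0 'x' -> {0,3}, take 0 (start)
  t1 'x' -> {0,3}, take 3 (0->3 ok)
  t2 'y' -> {4}, take 4 (3->4 ok)
  t3 'x' -> {0,3}, take 0 (4->0 ok)
  t4 'z' -> {2}, take 2 (0->2 ok)
  t5 'z' -> {2}, take 2 (2->2 ok)
  t6 'w' -> {1}, take 1 (2->1 ok)
  t7 'x' -> {0,3}, take 3 (1->3 ok)
  t8 'w' -> {1}, take 1 (3->1 ok)
  t9 'x' -> {0,3}, take 0 (1->0 ok)

0,3,4,0,2,2,1,3,1,0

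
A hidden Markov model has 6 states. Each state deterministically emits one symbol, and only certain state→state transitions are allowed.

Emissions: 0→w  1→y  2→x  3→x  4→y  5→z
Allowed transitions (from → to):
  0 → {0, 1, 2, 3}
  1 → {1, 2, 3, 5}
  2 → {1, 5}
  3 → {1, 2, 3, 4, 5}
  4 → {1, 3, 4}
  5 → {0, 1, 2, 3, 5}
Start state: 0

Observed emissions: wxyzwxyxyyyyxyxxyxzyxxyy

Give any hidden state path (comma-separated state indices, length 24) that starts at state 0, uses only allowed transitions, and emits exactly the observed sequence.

  0: obs=w cand={0} pick 0 [start]
  1: obs=x cand={2,3} pick 2 [0->2 ok]
  2: obs=y cand={1,4} pick 1 [2->1 ok]
  3: obs=z cand={5} pick 5 [1->5 ok]
  4: obs=w cand={0} pick 0 [5->0 ok]
  5: obs=x cand={2,3} pick 3 [0->3 ok]
  6: obs=y cand={1,4} pick 1 [3->1 ok]
  7: obs=x cand={2,3} pick 2 [1->2 ok]
  8: obs=y cand={1,4} pick 1 [2->1 ok]
  9: obs=y cand={1,4} pick 1 [1->1 ok]
  10: obs=y cand={1,4} pick 1 [1->1 ok]
  11: obs=y cand={1,4} pick 1 [1->1 ok]
  12: obs=x cand={2,3} pick 2 [1->2 ok]
  13: obs=y cand={1,4} pick 1 [2->1 ok]
  14: obs=x cand={2,3} pick 3 [1->3 ok]
  15: obs=x cand={2,3} pick 3 [3->3 ok]
  16: obs=y cand={1,4} pick 1 [3->1 ok]
  17: obs=x cand={2,3} pick 2 [1->2 ok]
  18: obs=z cand={5} pick 5 [2->5 ok]
  19: obs=y cand={1,4} pick 1 [5->1 ok]
  20: obs=x cand={2,3} pick 3 [1->3 ok]
  21: obs=x cand={2,3} pick 3 [3->3 ok]
  22: obs=y cand={1,4} pick 4 [3->4 ok]
  23: obs=y cand={1,4} pick 1 [4->1 ok]

0,2,1,5,0,3,1,2,1,1,1,1,2,1,3,3,1,2,5,1,3,3,4,1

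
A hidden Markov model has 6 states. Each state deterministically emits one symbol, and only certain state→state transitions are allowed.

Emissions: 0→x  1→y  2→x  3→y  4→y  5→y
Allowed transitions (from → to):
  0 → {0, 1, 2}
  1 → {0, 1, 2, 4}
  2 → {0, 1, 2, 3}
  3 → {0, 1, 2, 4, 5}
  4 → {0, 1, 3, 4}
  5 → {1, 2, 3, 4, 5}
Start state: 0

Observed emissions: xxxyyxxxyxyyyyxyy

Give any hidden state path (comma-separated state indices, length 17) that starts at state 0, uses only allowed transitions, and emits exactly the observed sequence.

  pos 0: x in {0,2}, choose 0; start
  pos 1: x in {0,2}, choose 2; 0->2 ok
  pos 2: x in {0,2}, choose 2; 2->2 ok
  pos 3: y in {1,3,4,5}, choose 3; 2->3 ok
  pos 4: y in {1,3,4,5}, choose 4; 3->4 ok
  pos 5: x in {0,2}, choose 0; 4->0 ok
  pos 6: x in {0,2}, choose 2; 0->2 ok
  pos 7: x in {0,2}, choose 0; 2->0 ok
  pos 8: y in {1,3,4,5}, choose 1; 0->1 ok
  pos 9: x in {0,2}, choose 0; 1->0 ok
  pos 10: y in {1,3,4,5}, choose 1; 0->1 ok
  pos 11: y in {1,3,4,5}, choose 4; 1->4 ok
  pos 12: y in {1,3,4,5}, choose 4; 4->4 ok
  pos 13: y in {1,3,4,5}, choose 4; 4->4 ok
  pos 14: x in {0,2}, choose 0; 4->0 ok
  pos 15: y in {1,3,4,5}, choose 1; 0->1 ok
  pos 16: y in {1,3,4,5}, choose 1; 1->1 ok

0,2,2,3,4,0,2,0,1,0,1,4,4,4,0,1,1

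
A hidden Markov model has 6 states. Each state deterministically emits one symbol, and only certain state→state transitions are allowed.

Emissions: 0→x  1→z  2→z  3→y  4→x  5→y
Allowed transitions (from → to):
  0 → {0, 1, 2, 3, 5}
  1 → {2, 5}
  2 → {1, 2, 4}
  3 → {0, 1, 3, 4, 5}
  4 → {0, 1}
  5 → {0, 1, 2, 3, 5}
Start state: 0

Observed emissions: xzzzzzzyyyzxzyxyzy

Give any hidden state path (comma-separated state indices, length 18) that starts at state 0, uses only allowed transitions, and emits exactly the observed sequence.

0,1,2,1,2,2,1,5,3,5,2,4,1,5,0,3,1,5

  0: obs=x cand={0,4} pick 0 [start]
  1: obs=z cand={1,2} pick 1 [0->1 ok]
  2: obs=z cand={1,2} pick 2 [1->2 ok]
  3: obs=z cand={1,2} pick 1 [2->1 ok]
  4: obs=z cand={1,2} pick 2 [1->2 ok]
  5: obs=z cand={1,2} pick 2 [2->2 ok]
  6: obs=z cand={1,2} pick 1 [2->1 ok]
  7: obs=y cand={3,5} pick 5 [1->5 ok]
  8: obs=y cand={3,5} pick 3 [5->3 ok]
  9: obs=y cand={3,5} pick 5 [3->5 ok]
  10: obs=z cand={1,2} pick 2 [5->2 ok]
  11: obs=x cand={0,4} pick 4 [2->4 ok]
  12: obs=z cand={1,2} pick 1 [4->1 ok]
  13: obs=y cand={3,5} pick 5 [1->5 ok]
  14: obs=x cand={0,4} pick 0 [5->0 ok]
  15: obs=y cand={3,5} pick 3 [0->3 ok]
  16: obs=z cand={1,2} pick 1 [3->1 ok]
  17: obs=y cand={3,5} pick 5 [1->5 ok]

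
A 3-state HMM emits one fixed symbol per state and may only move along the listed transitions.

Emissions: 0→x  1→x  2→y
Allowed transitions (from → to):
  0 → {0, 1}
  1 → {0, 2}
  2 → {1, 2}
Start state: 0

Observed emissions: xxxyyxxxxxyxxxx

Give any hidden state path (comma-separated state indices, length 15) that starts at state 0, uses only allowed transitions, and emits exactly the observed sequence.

0,0,1,2,2,1,0,1,0,1,2,1,0,0,1

  t0 'x' -> {0,1}, take 0 (start)
  t1 'x' -> {0,1}, take 0 (0->0 ok)
  t2 'x' -> {0,1}, take 1 (0->1 ok)
  t3 'y' -> {2}, take 2 (1->2 ok)
  t4 'y' -> {2}, take 2 (2->2 ok)
  t5 'x' -> {0,1}, take 1 (2->1 ok)
  t6 'x' -> {0,1}, take 0 (1->0 ok)
  t7 'x' -> {0,1}, take 1 (0->1 ok)
  t8 'x' -> {0,1}, take 0 (1->0 ok)
  t9 'x' -> {0,1}, take 1 (0->1 ok)
  t10 'y' -> {2}, take 2 (1->2 ok)
  t11 'x' -> {0,1}, take 1 (2->1 ok)
  t12 'x' -> {0,1}, take 0 (1->0 ok)
  t13 'x' -> {0,1}, take 0 (0->0 ok)
  t14 'x' -> {0,1}, take 1 (0->1 ok)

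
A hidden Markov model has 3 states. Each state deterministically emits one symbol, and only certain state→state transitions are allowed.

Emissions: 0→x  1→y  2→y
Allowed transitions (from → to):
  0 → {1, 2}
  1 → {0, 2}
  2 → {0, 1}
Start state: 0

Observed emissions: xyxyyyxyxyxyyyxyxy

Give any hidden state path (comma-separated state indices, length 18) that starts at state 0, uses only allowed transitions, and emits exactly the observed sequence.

0,1,0,1,2,1,0,2,0,2,0,2,1,2,0,1,0,2

  t0 'x' -> {0}, take 0 (start)
  t1 'y' -> {1,2}, take 1 (0->1 ok)
  t2 'x' -> {0}, take 0 (1->0 ok)
  t3 'y' -> {1,2}, take 1 (0->1 ok)
  t4 'y' -> {1,2}, take 2 (1->2 ok)
  t5 'y' -> {1,2}, take 1 (2->1 ok)
  t6 'x' -> {0}, take 0 (1->0 ok)
  t7 'y' -> {1,2}, take 2 (0->2 ok)
  t8 'x' -> {0}, take 0 (2->0 ok)
  t9 'y' -> {1,2}, take 2 (0->2 ok)
  t10 'x' -> {0}, take 0 (2->0 ok)
  t11 'y' -> {1,2}, take 2 (0->2 ok)
  t12 'y' -> {1,2}, take 1 (2->1 ok)
  t13 'y' -> {1,2}, take 2 (1->2 ok)
  t14 'x' -> {0}, take 0 (2->0 ok)
  t15 'y' -> {1,2}, take 1 (0->1 ok)
  t16 'x' -> {0}, take 0 (1->0 ok)
  t17 'y' -> {1,2}, take 2 (0->2 ok)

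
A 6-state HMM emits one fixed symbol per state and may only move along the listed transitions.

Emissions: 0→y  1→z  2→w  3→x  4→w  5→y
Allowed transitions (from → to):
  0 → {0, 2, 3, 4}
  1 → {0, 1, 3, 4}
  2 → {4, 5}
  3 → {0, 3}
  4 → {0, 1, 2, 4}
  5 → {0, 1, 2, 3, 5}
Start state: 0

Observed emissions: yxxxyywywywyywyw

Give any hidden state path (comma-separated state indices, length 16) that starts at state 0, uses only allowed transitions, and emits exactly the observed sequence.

  0: obs=y cand={0,5} pick 0 [start]
  1: obs=x cand={3} pick 3 [0->3 ok]
  2: obs=x cand={3} pick 3 [3->3 ok]
  3: obs=x cand={3} pick 3 [3->3 ok]
  4: obs=y cand={0,5} pick 0 [3->0 ok]
  5: obs=y cand={0,5} pick 0 [0->0 ok]
  6: obs=w cand={2,4} pick 4 [0->4 ok]
  7: obs=y cand={0,5} pick 0 [4->0 ok]
  8: obs=w cand={2,4} pick 2 [0->2 ok]
  9: obs=y cand={0,5} pick 5 [2->5 ok]
  10: obs=w cand={2,4} pick 2 [5->2 ok]
  11: obs=y cand={0,5} pick 5 [2->5 ok]
  12: obs=y cand={0,5} pick 0 [5->0 ok]
  13: obs=w cand={2,4} pick 4 [0->4 ok]
  14: obs=y cand={0,5} pick 0 [4->0 ok]
  15: obs=w cand={2,4} pick 4 [0->4 ok]

0,3,3,3,0,0,4,0,2,5,2,5,0,4,0,4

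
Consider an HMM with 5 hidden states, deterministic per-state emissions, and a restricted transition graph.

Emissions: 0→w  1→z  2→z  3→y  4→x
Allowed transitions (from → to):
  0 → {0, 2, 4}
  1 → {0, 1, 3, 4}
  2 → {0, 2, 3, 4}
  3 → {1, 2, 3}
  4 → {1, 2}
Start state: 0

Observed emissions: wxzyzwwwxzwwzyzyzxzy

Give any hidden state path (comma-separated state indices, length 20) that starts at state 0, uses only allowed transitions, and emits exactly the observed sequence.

0,4,2,3,2,0,0,0,4,2,0,0,2,3,1,3,1,4,2,3

  pos 0: w in {0}, choose 0; start
  pos 1: x in {4}, choose 4; 0->4 ok
  pos 2: z in {1,2}, choose 2; 4->2 ok
  pos 3: y in {3}, choose 3; 2->3 ok
  pos 4: z in {1,2}, choose 2; 3->2 ok
  pos 5: w in {0}, choose 0; 2->0 ok
  pos 6: w in {0}, choose 0; 0->0 ok
  pos 7: w in {0}, choose 0; 0->0 ok
  pos 8: x in {4}, choose 4; 0->4 ok
  pos 9: z in {1,2}, choose 2; 4->2 ok
  pos 10: w in {0}, choose 0; 2->0 ok
  pos 11: w in {0}, choose 0; 0->0 ok
  pos 12: z in {1,2}, choose 2; 0->2 ok
  pos 13: y in {3}, choose 3; 2->3 ok
  pos 14: z in {1,2}, choose 1; 3->1 ok
  pos 15: y in {3}, choose 3; 1->3 ok
  pos 16: z in {1,2}, choose 1; 3->1 ok
  pos 17: x in {4}, choose 4; 1->4 ok
  pos 18: z in {1,2}, choose 2; 4->2 ok
  pos 19: y in {3}, choose 3; 2->3 ok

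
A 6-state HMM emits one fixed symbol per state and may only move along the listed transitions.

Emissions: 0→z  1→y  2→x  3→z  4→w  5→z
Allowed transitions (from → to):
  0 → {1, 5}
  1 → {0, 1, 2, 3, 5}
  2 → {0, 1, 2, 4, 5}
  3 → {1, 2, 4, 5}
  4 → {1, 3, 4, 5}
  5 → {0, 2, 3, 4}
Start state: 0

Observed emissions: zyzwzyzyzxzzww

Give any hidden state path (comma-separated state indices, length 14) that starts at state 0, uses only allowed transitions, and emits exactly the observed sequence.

  pos 0: z in {0,3,5}, choose 0; start
  pos 1: y in {1}, choose 1; 0->1 ok
  pos 2: z in {0,3,5}, choose 5; 1->5 ok
  pos 3: w in {4}, choose 4; 5->4 ok
  pos 4: z in {0,3,5}, choose 3; 4->3 ok
  pos 5: y in {1}, choose 1; 3->1 ok
  pos 6: z in {0,3,5}, choose 3; 1->3 ok
  pos 7: y in {1}, choose 1; 3->1 ok
  pos 8: z in {0,3,5}, choose 5; 1->5 ok
  pos 9: x in {2}, choose 2; 5->2 ok
  pos 10: z in {0,3,5}, choose 5; 2->5 ok
  pos 11: z in {0,3,5}, choose 3; 5->3 ok
  pos 12: w in {4}, choose 4; 3->4 ok
  pos 13: w in {4}, choose 4; 4->4 ok

0,1,5,4,3,1,3,1,5,2,5,3,4,4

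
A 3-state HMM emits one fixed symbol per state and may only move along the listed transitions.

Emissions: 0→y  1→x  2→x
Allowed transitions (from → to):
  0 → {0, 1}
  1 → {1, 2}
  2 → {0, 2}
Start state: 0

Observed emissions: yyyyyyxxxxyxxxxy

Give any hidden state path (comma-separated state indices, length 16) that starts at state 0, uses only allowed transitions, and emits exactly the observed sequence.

  [0] y  {0}  => 0  start
  [1] y  {0}  => 0  0->0 ok
  [2] y  {0}  => 0  0->0 ok
  [3] y  {0}  => 0  0->0 ok
  [4] y  {0}  => 0  0->0 ok
  [5] y  {0}  => 0  0->0 ok
  [6] x  {1,2}  => 1  0->1 ok
  [7] x  {1,2}  => 1  1->1 ok
  [8] x  {1,2}  => 1  1->1 ok
  [9] x  {1,2}  => 2  1->2 ok
  [10] y  {0}  => 0  2->0 ok
  [11] x  {1,2}  => 1  0->1 ok
  [12] x  {1,2}  => 1  1->1 ok
  [13] x  {1,2}  => 1  1->1 ok
  [14] x  {1,2}  => 2  1->2 ok
  [15] y  {0}  => 0  2->0 ok

0,0,0,0,0,0,1,1,1,2,0,1,1,1,2,0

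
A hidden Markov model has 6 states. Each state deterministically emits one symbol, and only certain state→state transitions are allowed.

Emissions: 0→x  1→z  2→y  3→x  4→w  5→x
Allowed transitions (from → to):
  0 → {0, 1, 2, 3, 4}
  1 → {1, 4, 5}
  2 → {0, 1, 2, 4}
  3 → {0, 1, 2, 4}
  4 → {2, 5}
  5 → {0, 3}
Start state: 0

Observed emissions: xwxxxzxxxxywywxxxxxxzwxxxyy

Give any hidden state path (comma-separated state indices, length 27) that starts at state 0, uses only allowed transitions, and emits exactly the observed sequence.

0,4,5,0,0,1,5,3,0,3,2,4,2,4,5,0,3,0,3,0,1,4,5,0,3,2,2

  0: obs=x cand={0,3,5} pick 0 [start]
  1: obs=w cand={4} pick 4 [0->4 ok]
  2: obs=x cand={0,3,5} pick 5 [4->5 ok]
  3: obs=x cand={0,3,5} pick 0 [5->0 ok]
  4: obs=x cand={0,3,5} pick 0 [0->0 ok]
  5: obs=z cand={1} pick 1 [0->1 ok]
  6: obs=x cand={0,3,5} pick 5 [1->5 ok]
  7: obs=x cand={0,3,5} pick 3 [5->3 ok]
  8: obs=x cand={0,3,5} pick 0 [3->0 ok]
  9: obs=x cand={0,3,5} pick 3 [0->3 ok]
  10: obs=y cand={2} pick 2 [3->2 ok]
  11: obs=w cand={4} pick 4 [2->4 ok]
  12: obs=y cand={2} pick 2 [4->2 ok]
  13: obs=w cand={4} pick 4 [2->4 ok]
  14: obs=x cand={0,3,5} pick 5 [4->5 ok]
  15: obs=x cand={0,3,5} pick 0 [5->0 ok]
  16: obs=x cand={0,3,5} pick 3 [0->3 ok]
  17: obs=x cand={0,3,5} pick 0 [3->0 ok]
  18: obs=x cand={0,3,5} pick 3 [0->3 ok]
  19: obs=x cand={0,3,5} pick 0 [3->0 ok]
  20: obs=z cand={1} pick 1 [0->1 ok]
  21: obs=w cand={4} pick 4 [1->4 ok]
  22: obs=x cand={0,3,5} pick 5 [4->5 ok]
  23: obs=x cand={0,3,5} pick 0 [5->0 ok]
  24: obs=x cand={0,3,5} pick 3 [0->3 ok]
  25: obs=y cand={2} pick 2 [3->2 ok]
  26: obs=y cand={2} pick 2 [2->2 ok]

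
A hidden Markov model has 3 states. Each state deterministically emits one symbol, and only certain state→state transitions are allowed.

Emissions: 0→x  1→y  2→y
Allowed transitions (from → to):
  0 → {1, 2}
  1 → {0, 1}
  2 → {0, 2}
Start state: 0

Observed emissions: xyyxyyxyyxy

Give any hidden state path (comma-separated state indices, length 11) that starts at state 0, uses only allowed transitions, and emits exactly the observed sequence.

  0: obs=x cand={0} pick 0 [start]
  1: obs=y cand={1,2} pick 1 [0->1 ok]
  2: obs=y cand={1,2} pick 1 [1->1 ok]
  3: obs=x cand={0} pick 0 [1->0 ok]
  4: obs=y cand={1,2} pick 2 [0->2 ok]
  5: obs=y cand={1,2} pick 2 [2->2 ok]
  6: obs=x cand={0} pick 0 [2->0 ok]
  7: obs=y cand={1,2} pick 2 [0->2 ok]
  8: obs=y cand={1,2} pick 2 [2->2 ok]
  9: obs=x cand={0} pick 0 [2->0 ok]
  10: obs=y cand={1,2} pick 2 [0->2 ok]

0,1,1,0,2,2,0,2,2,0,2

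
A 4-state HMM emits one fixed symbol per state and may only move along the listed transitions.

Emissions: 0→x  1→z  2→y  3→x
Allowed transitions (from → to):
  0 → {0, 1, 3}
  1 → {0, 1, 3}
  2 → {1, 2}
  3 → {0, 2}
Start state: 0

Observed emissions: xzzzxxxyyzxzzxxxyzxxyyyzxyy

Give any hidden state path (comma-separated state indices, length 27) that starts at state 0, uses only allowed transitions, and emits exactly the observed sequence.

0,1,1,1,3,0,3,2,2,1,0,1,1,0,0,3,2,1,0,3,2,2,2,1,3,2,2

  pos 0: x in {0,3}, choose 0; start
  pos 1: z in {1}, choose 1; 0->1 ok
  pos 2: z in {1}, choose 1; 1->1 ok
  pos 3: z in {1}, choose 1; 1->1 ok
  pos 4: x in {0,3}, choose 3; 1->3 ok
  pos 5: x in {0,3}, choose 0; 3->0 ok
  pos 6: x in {0,3}, choose 3; 0->3 ok
  pos 7: y in {2}, choose 2; 3->2 ok
  pos 8: y in {2}, choose 2; 2->2 ok
  pos 9: z in {1}, choose 1; 2->1 ok
  pos 10: x in {0,3}, choose 0; 1->0 ok
  pos 11: z in {1}, choose 1; 0->1 ok
  pos 12: z in {1}, choose 1; 1->1 ok
  pos 13: x in {0,3}, choose 0; 1->0 ok
  pos 14: x in {0,3}, choose 0; 0->0 ok
  pos 15: x in {0,3}, choose 3; 0->3 ok
  pos 16: y in {2}, choose 2; 3->2 ok
  pos 17: z in {1}, choose 1; 2->1 ok
  pos 18: x in {0,3}, choose 0; 1->0 ok
  pos 19: x in {0,3}, choose 3; 0->3 ok
  pos 20: y in {2}, choose 2; 3->2 ok
  pos 21: y in {2}, choose 2; 2->2 ok
  pos 22: y in {2}, choose 2; 2->2 ok
  pos 23: z in {1}, choose 1; 2->1 ok
  pos 24: x in {0,3}, choose 3; 1->3 ok
  pos 25: y in {2}, choose 2; 3->2 ok
  pos 26: y in {2}, choose 2; 2->2 ok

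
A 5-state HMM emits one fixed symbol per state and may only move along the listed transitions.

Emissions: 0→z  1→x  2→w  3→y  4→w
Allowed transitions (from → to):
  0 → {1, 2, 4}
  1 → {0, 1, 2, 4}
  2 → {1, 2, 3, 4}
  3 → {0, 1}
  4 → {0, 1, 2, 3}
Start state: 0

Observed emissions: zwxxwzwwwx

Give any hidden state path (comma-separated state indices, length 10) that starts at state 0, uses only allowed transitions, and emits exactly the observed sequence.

  pos 0: z in {0}, choose 0; start
  pos 1: w in {2,4}, choose 4; 0->4 ok
  pos 2: x in {1}, choose 1; 4->1 ok
  pos 3: x in {1}, choose 1; 1->1 ok
  pos 4: w in {2,4}, choose 4; 1->4 ok
  pos 5: z in {0}, choose 0; 4->0 ok
  pos 6: w in {2,4}, choose 2; 0->2 ok
  pos 7: w in {2,4}, choose 2; 2->2 ok
  pos 8: w in {2,4}, choose 2; 2->2 ok
  pos 9: x in {1}, choose 1; 2->1 ok

0,4,1,1,4,0,2,2,2,1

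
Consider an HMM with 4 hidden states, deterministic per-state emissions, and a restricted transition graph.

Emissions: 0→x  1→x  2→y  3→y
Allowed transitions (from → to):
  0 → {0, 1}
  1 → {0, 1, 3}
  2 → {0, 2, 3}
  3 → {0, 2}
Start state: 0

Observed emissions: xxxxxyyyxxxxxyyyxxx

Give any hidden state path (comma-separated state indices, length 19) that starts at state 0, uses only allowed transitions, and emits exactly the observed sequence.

0,0,0,1,1,3,2,3,0,0,0,0,1,3,2,3,0,0,1

  t0 'x' -> {0,1}, take 0 (start)
  t1 'x' -> {0,1}, take 0 (0->0 ok)
  t2 'x' -> {0,1}, take 0 (0->0 ok)
  t3 'x' -> {0,1}, take 1 (0->1 ok)
  t4 'x' -> {0,1}, take 1 (1->1 ok)
  t5 'y' -> {2,3}, take 3 (1->3 ok)
  t6 'y' -> {2,3}, take 2 (3->2 ok)
  t7 'y' -> {2,3}, take 3 (2->3 ok)
  t8 'x' -> {0,1}, take 0 (3->0 ok)
  t9 'x' -> {0,1}, take 0 (0->0 ok)
  t10 'x' -> {0,1}, take 0 (0->0 ok)
  t11 'x' -> {0,1}, take 0 (0->0 ok)
  t12 'x' -> {0,1}, take 1 (0->1 ok)
  t13 'y' -> {2,3}, take 3 (1->3 ok)
  t14 'y' -> {2,3}, take 2 (3->2 ok)
  t15 'y' -> {2,3}, take 3 (2->3 ok)
  t16 'x' -> {0,1}, take 0 (3->0 ok)
  t17 'x' -> {0,1}, take 0 (0->0 ok)
  t18 'x' -> {0,1}, take 1 (0->1 ok)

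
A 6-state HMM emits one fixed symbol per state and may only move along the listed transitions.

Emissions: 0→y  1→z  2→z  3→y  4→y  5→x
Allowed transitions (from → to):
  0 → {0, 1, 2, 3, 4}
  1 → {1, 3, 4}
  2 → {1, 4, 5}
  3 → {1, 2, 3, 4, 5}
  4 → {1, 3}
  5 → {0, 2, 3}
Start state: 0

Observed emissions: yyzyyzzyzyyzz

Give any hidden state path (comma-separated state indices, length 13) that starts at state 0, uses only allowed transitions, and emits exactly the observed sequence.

  pos 0: y in {0,3,4}, choose 0; start
  pos 1: y in {0,3,4}, choose 4; 0->4 ok
  pos 2: z in {1,2}, choose 1; 4->1 ok
  pos 3: y in {0,3,4}, choose 3; 1->3 ok
  pos 4: y in {0,3,4}, choose 3; 3->3 ok
  pos 5: z in {1,2}, choose 2; 3->2 ok
  pos 6: z in {1,2}, choose 1; 2->1 ok
  pos 7: y in {0,3,4}, choose 4; 1->4 ok
  pos 8: z in {1,2}, choose 1; 4->1 ok
  pos 9: y in {0,3,4}, choose 3; 1->3 ok
  pos 10: y in {0,3,4}, choose 3; 3->3 ok
  pos 11: z in {1,2}, choose 1; 3->1 ok
  pos 12: z in {1,2}, choose 1; 1->1 ok

0,4,1,3,3,2,1,4,1,3,3,1,1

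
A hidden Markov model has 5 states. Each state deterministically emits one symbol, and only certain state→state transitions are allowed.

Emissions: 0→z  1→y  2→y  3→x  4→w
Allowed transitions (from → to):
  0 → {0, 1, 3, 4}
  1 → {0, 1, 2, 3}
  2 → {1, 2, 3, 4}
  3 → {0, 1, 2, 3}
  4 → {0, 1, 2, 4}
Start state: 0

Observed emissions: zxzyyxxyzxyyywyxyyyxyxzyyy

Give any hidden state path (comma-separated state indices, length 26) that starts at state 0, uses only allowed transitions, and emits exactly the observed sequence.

0,3,0,1,2,3,3,1,0,3,1,2,2,4,2,3,2,1,2,3,1,3,0,1,2,1

  pos 0: z in {0}, choose 0; start
  pos 1: x in {3}, choose 3; 0->3 ok
  pos 2: z in {0}, choose 0; 3->0 ok
  pos 3: y in {1,2}, choose 1; 0->1 ok
  pos 4: y in {1,2}, choose 2; 1->2 ok
  pos 5: x in {3}, choose 3; 2->3 ok
  pos 6: x in {3}, choose 3; 3->3 ok
  pos 7: y in {1,2}, choose 1; 3->1 ok
  pos 8: z in {0}, choose 0; 1->0 ok
  pos 9: x in {3}, choose 3; 0->3 ok
  pos 10: y in {1,2}, choose 1; 3->1 ok
  pos 11: y in {1,2}, choose 2; 1->2 ok
  pos 12: y in {1,2}, choose 2; 2->2 ok
  pos 13: w in {4}, choose 4; 2->4 ok
  pos 14: y in {1,2}, choose 2; 4->2 ok
  pos 15: x in {3}, choose 3; 2->3 ok
  pos 16: y in {1,2}, choose 2; 3->2 ok
  pos 17: y in {1,2}, choose 1; 2->1 ok
  pos 18: y in {1,2}, choose 2; 1->2 ok
  pos 19: x in {3}, choose 3; 2->3 ok
  pos 20: y in {1,2}, choose 1; 3->1 ok
  pos 21: x in {3}, choose 3; 1->3 ok
  pos 22: z in {0}, choose 0; 3->0 ok
  pos 23: y in {1,2}, choose 1; 0->1 ok
  pos 24: y in {1,2}, choose 2; 1->2 ok
  pos 25: y in {1,2}, choose 1; 2->1 ok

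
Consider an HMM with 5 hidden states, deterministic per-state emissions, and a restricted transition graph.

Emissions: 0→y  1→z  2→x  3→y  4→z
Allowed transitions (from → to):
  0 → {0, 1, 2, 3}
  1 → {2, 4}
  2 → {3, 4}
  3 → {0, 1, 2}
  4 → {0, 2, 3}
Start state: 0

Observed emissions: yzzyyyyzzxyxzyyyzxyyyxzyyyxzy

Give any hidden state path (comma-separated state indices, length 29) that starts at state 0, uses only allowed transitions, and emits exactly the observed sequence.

  0: obs=y cand={0,3} pick 0 [start]
  1: obs=z cand={1,4} pick 1 [0->1 ok]
  2: obs=z cand={1,4} pick 4 [1->4 ok]
  3: obs=y cand={0,3} pick 0 [4->0 ok]
  4: obs=y cand={0,3} pick 3 [0->3 ok]
  5: obs=y cand={0,3} pick 0 [3->0 ok]
  6: obs=y cand={0,3} pick 0 [0->0 ok]
  7: obs=z cand={1,4} pick 1 [0->1 ok]
  8: obs=z cand={1,4} pick 4 [1->4 ok]
  9: obs=x cand={2} pick 2 [4->2 ok]
  10: obs=y cand={0,3} pick 3 [2->3 ok]
  11: obs=x cand={2} pick 2 [3->2 ok]
  12: obs=z cand={1,4} pick 4 [2->4 ok]
  13: obs=y cand={0,3} pick 0 [4->0 ok]
  14: obs=y cand={0,3} pick 0 [0->0 ok]
  15: obs=y cand={0,3} pick 3 [0->3 ok]
  16: obs=z cand={1,4} pick 1 [3->1 ok]
  17: obs=x cand={2} pick 2 [1->2 ok]
  18: obs=y cand={0,3} pick 3 [2->3 ok]
  19: obs=y cand={0,3} pick 0 [3->0 ok]
  20: obs=y cand={0,3} pick 0 [0->0 ok]
  21: obs=x cand={2} pick 2 [0->2 ok]
  22: obs=z cand={1,4} pick 4 [2->4 ok]
  23: obs=y cand={0,3} pick 3 [4->3 ok]
  24: obs=y cand={0,3} pick 0 [3->0 ok]
  25: obs=y cand={0,3} pick 0 [0->0 ok]
  26: obs=x cand={2} pick 2 [0->2 ok]
  27: obs=z cand={1,4} pick 4 [2->4 ok]
  28: obs=y cand={0,3} pick 0 [4->0 ok]

0,1,4,0,3,0,0,1,4,2,3,2,4,0,0,3,1,2,3,0,0,2,4,3,0,0,2,4,0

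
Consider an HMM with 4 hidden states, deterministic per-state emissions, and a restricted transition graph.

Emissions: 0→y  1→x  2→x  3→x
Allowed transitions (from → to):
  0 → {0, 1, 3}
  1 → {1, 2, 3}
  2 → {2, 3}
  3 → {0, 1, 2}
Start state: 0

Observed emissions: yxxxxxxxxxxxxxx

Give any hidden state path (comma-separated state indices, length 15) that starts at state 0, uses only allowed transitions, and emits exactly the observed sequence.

0,3,1,2,3,2,2,3,1,1,1,3,2,2,3

  pos 0: y in {0}, choose 0; start
  pos 1: x in {1,2,3}, choose 3; 0->3 ok
  pos 2: x in {1,2,3}, choose 1; 3->1 ok
  pos 3: x in {1,2,3}, choose 2; 1->2 ok
  pos 4: x in {1,2,3}, choose 3; 2->3 ok
  pos 5: x in {1,2,3}, choose 2; 3->2 ok
  pos 6: x in {1,2,3}, choose 2; 2->2 ok
  pos 7: x in {1,2,3}, choose 3; 2->3 ok
  pos 8: x in {1,2,3}, choose 1; 3->1 ok
  pos 9: x in {1,2,3}, choose 1; 1->1 ok
  pos 10: x in {1,2,3}, choose 1; 1->1 ok
  pos 11: x in {1,2,3}, choose 3; 1->3 ok
  pos 12: x in {1,2,3}, choose 2; 3->2 ok
  pos 13: x in {1,2,3}, choose 2; 2->2 ok
  pos 14: x in {1,2,3}, choose 3; 2->3 ok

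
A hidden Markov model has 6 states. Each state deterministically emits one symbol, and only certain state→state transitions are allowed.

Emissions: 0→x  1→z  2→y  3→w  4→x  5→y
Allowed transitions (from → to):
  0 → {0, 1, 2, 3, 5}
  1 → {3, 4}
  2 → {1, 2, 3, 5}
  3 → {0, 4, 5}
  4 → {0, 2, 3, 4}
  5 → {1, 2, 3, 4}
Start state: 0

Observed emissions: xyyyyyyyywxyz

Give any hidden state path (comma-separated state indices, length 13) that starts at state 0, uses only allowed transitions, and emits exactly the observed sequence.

0,5,2,5,2,5,2,2,5,3,4,2,1

  0: obs=x cand={0,4} pick 0 [start]
  1: obs=y cand={2,5} pick 5 [0->5 ok]
  2: obs=y cand={2,5} pick 2 [5->2 ok]
  3: obs=y cand={2,5} pick 5 [2->5 ok]
  4: obs=y cand={2,5} pick 2 [5->2 ok]
  5: obs=y cand={2,5} pick 5 [2->5 ok]
  6: obs=y cand={2,5} pick 2 [5->2 ok]
  7: obs=y cand={2,5} pick 2 [2->2 ok]
  8: obs=y cand={2,5} pick 5 [2->5 ok]
  9: obs=w cand={3} pick 3 [5->3 ok]
  10: obs=x cand={0,4} pick 4 [3->4 ok]
  11: obs=y cand={2,5} pick 2 [4->2 ok]
  12: obs=z cand={1} pick 1 [2->1 ok]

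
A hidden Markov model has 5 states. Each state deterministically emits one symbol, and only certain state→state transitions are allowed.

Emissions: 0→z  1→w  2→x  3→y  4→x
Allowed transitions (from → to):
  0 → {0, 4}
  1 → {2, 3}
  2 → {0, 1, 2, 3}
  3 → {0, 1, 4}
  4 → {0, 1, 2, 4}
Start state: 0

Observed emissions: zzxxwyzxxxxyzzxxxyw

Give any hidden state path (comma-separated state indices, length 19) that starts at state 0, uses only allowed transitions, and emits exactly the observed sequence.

  t0 'z' -> {0}, take 0 (start)
  t1 'z' -> {0}, take 0 (0->0 ok)
  t2 'x' -> {2,4}, take 4 (0->4 ok)
  t3 'x' -> {2,4}, take 2 (4->2 ok)
  t4 'w' -> {1}, take 1 (2->1 ok)
  t5 'y' -> {3}, take 3 (1->3 ok)
  t6 'z' -> {0}, take 0 (3->0 ok)
  t7 'x' -> {2,4}, take 4 (0->4 ok)
  t8 'x' -> {2,4}, take 4 (4->4 ok)
  t9 'x' -> {2,4}, take 4 (4->4 ok)
  t10 'x' -> {2,4}, take 2 (4->2 ok)
  t11 'y' -> {3}, take 3 (2->3 ok)
  t12 'z' -> {0}, take 0 (3->0 ok)
  t13 'z' -> {0}, take 0 (0->0 ok)
  t14 'x' -> {2,4}, take 4 (0->4 ok)
  t15 'x' -> {2,4}, take 4 (4->4 ok)
  t16 'x' -> {2,4}, take 2 (4->2 ok)
  t17 'y' -> {3}, take 3 (2->3 ok)
  t18 'w' -> {1}, take 1 (3->1 ok)

0,0,4,2,1,3,0,4,4,4,2,3,0,0,4,4,2,3,1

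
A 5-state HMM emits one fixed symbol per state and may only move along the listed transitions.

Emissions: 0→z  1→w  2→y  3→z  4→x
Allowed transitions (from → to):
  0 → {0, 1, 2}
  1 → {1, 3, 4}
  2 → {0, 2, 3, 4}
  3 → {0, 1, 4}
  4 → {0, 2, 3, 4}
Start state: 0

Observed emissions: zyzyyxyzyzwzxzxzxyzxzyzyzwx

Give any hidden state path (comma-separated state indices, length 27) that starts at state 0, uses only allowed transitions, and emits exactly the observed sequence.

  t0 'z' -> {0,3}, take 0 (start)
  t1 'y' -> {2}, take 2 (0->2 ok)
  t2 'z' -> {0,3}, take 0 (2->0 ok)
  t3 'y' -> {2}, take 2 (0->2 ok)
  t4 'y' -> {2}, take 2 (2->2 ok)
  t5 'x' -> {4}, take 4 (2->4 ok)
  t6 'y' -> {2}, take 2 (4->2 ok)
  t7 'z' -> {0,3}, take 0 (2->0 ok)
  t8 'y' -> {2}, take 2 (0->2 ok)
  t9 'z' -> {0,3}, take 0 (2->0 ok)
  t10 'w' -> {1}, take 1 (0->1 ok)
  t11 'z' -> {0,3}, take 3 (1->3 ok)
  t12 'x' -> {4}, take 4 (3->4 ok)
  t13 'z' -> {0,3}, take 3 (4->3 ok)
  t14 'x' -> {4}, take 4 (3->4 ok)
  t15 'z' -> {0,3}, take 3 (4->3 ok)
  t16 'x' -> {4}, take 4 (3->4 ok)
  t17 'y' -> {2}, take 2 (4->2 ok)
  t18 'z' -> {0,3}, take 3 (2->3 ok)
  t19 'x' -> {4}, take 4 (3->4 ok)
  t20 'z' -> {0,3}, take 0 (4->0 ok)
  t21 'y' -> {2}, take 2 (0->2 ok)
  t22 'z' -> {0,3}, take 0 (2->0 ok)
  t23 'y' -> {2}, take 2 (0->2 ok)
  t24 'z' -> {0,3}, take 3 (2->3 ok)
  t25 'w' -> {1}, take 1 (3->1 ok)
  t26 'x' -> {4}, take 4 (1->4 ok)

0,2,0,2,2,4,2,0,2,0,1,3,4,3,4,3,4,2,3,4,0,2,0,2,3,1,4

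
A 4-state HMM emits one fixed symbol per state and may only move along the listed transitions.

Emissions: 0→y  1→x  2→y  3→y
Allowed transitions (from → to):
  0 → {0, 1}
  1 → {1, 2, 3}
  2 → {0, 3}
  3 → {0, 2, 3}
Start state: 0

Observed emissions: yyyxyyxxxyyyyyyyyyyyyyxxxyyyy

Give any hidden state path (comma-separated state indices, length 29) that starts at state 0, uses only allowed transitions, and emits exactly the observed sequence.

  [0] y  {0,2,3}  => 0  start
  [1] y  {0,2,3}  => 0  0->0 ok
  [2] y  {0,2,3}  => 0  0->0 ok
  [3] x  {1}  => 1  0->1 ok
  [4] y  {0,2,3}  => 2  1->2 ok
  [5] y  {0,2,3}  => 0  2->0 ok
  [6] x  {1}  => 1  0->1 ok
  [7] x  {1}  => 1  1->1 ok
  [8] x  {1}  => 1  1->1 ok
  [9] y  {0,2,3}  => 2  1->2 ok
  [10] y  {0,2,3}  => 3  2->3 ok
  [11] y  {0,2,3}  => 2  3->2 ok
  [12] y  {0,2,3}  => 3  2->3 ok
  [13] y  {0,2,3}  => 0  3->0 ok
  [14] y  {0,2,3}  => 0  0->0 ok
  [15] y  {0,2,3}  => 0  0->0 ok
  [16] y  {0,2,3}  => 0  0->0 ok
  [17] y  {0,2,3}  => 0  0->0 ok
  [18] y  {0,2,3}  => 0  0->0 ok
  [19] y  {0,2,3}  => 0  0->0 ok
  [20] y  {0,2,3}  => 0  0->0 ok
  [21] y  {0,2,3}  => 0  0->0 ok
  [22] x  {1}  => 1  0->1 ok
  [23] x  {1}  => 1  1->1 ok
  [24] x  {1}  => 1  1->1 ok
  [25] y  {0,2,3}  => 2  1->2 ok
  [26] y  {0,2,3}  => 3  2->3 ok
  [27] y  {0,2,3}  => 2  3->2 ok
  [28] y  {0,2,3}  => 0  2->0 ok

0,0,0,1,2,0,1,1,1,2,3,2,3,0,0,0,0,0,0,0,0,0,1,1,1,2,3,2,0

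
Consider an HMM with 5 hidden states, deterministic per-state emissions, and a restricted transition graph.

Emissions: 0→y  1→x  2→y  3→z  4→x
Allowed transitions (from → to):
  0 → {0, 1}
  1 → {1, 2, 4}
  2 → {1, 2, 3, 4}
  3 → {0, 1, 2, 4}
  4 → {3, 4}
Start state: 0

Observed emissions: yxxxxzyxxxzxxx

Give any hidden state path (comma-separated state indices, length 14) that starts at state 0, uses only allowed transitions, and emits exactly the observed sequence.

0,1,1,4,4,3,2,1,1,4,3,1,4,4

  pos 0: y in {0,2}, choose 0; start
  pos 1: x in {1,4}, choose 1; 0->1 ok
  pos 2: x in {1,4}, choose 1; 1->1 ok
  pos 3: x in {1,4}, choose 4; 1->4 ok
  pos 4: x in {1,4}, choose 4; 4->4 ok
  pos 5: z in {3}, choose 3; 4->3 ok
  pos 6: y in {0,2}, choose 2; 3->2 ok
  pos 7: x in {1,4}, choose 1; 2->1 ok
  pos 8: x in {1,4}, choose 1; 1->1 ok
  pos 9: x in {1,4}, choose 4; 1->4 ok
  pos 10: z in {3}, choose 3; 4->3 ok
  pos 11: x in {1,4}, choose 1; 3->1 ok
  pos 12: x in {1,4}, choose 4; 1->4 ok
  pos 13: x in {1,4}, choose 4; 4->4 ok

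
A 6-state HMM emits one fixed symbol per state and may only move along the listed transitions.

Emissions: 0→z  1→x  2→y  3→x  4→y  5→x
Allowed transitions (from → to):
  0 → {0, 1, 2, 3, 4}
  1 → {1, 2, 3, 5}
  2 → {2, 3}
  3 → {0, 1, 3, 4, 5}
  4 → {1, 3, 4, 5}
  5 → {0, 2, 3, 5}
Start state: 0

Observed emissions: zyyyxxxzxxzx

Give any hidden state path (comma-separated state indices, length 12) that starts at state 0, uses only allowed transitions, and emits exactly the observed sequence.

0,2,2,2,3,5,5,0,1,5,0,1

  t0 'z' -> {0}, take 0 (start)
  t1 'y' -> {2,4}, take 2 (0->2 ok)
  t2 'y' -> {2,4}, take 2 (2->2 ok)
  t3 'y' -> {2,4}, take 2 (2->2 ok)
  t4 'x' -> {1,3,5}, take 3 (2->3 ok)
  t5 'x' -> {1,3,5}, take 5 (3->5 ok)
  t6 'x' -> {1,3,5}, take 5 (5->5 ok)
  t7 'z' -> {0}, take 0 (5->0 ok)
  t8 'x' -> {1,3,5}, take 1 (0->1 ok)
  t9 'x' -> {1,3,5}, take 5 (1->5 ok)
  t10 'z' -> {0}, take 0 (5->0 ok)
  t11 'x' -> {1,3,5}, take 1 (0->1 ok)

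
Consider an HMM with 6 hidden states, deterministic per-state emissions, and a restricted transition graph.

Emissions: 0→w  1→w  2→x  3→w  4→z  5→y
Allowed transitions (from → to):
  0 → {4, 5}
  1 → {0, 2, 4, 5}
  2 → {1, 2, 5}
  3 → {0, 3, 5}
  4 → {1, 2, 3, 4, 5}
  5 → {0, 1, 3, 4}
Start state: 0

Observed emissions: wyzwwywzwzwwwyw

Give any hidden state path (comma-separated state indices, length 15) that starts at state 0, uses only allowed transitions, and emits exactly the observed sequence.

  [0] w  {0,1,3}  => 0  start
  [1] y  {5}  => 5  0->5 ok
  [2] z  {4}  => 4  5->4 ok
  [3] w  {0,1,3}  => 1  4->1 ok
  [4] w  {0,1,3}  => 0  1->0 ok
  [5] y  {5}  => 5  0->5 ok
  [6] w  {0,1,3}  => 0  5->0 ok
  [7] z  {4}  => 4  0->4 ok
  [8] w  {0,1,3}  => 1  4->1 ok
  [9] z  {4}  => 4  1->4 ok
  [10] w  {0,1,3}  => 3  4->3 ok
  [11] w  {0,1,3}  => 3  3->3 ok
  [12] w  {0,1,3}  => 0  3->0 ok
  [13] y  {5}  => 5  0->5 ok
  [14] w  {0,1,3}  => 1  5->1 ok

0,5,4,1,0,5,0,4,1,4,3,3,0,5,1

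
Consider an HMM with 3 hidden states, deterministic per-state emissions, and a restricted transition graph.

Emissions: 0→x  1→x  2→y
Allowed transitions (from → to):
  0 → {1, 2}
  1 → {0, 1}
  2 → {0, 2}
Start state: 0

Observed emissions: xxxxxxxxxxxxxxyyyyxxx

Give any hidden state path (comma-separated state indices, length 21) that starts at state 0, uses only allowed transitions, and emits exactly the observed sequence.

0,1,0,1,1,1,0,1,1,1,1,0,1,0,2,2,2,2,0,1,0

  pos 0: x in {0,1}, choose 0; start
  pos 1: x in {0,1}, choose 1; 0->1 ok
  pos 2: x in {0,1}, choose 0; 1->0 ok
  pos 3: x in {0,1}, choose 1; 0->1 ok
  pos 4: x in {0,1}, choose 1; 1->1 ok
  pos 5: x in {0,1}, choose 1; 1->1 ok
  pos 6: x in {0,1}, choose 0; 1->0 ok
  pos 7: x in {0,1}, choose 1; 0->1 ok
  pos 8: x in {0,1}, choose 1; 1->1 ok
  pos 9: x in {0,1}, choose 1; 1->1 ok
  pos 10: x in {0,1}, choose 1; 1->1 ok
  pos 11: x in {0,1}, choose 0; 1->0 ok
  pos 12: x in {0,1}, choose 1; 0->1 ok
  pos 13: x in {0,1}, choose 0; 1->0 ok
  pos 14: y in {2}, choose 2; 0->2 ok
  pos 15: y in {2}, choose 2; 2->2 ok
  pos 16: y in {2}, choose 2; 2->2 ok
  pos 17: y in {2}, choose 2; 2->2 ok
  pos 18: x in {0,1}, choose 0; 2->0 ok
  pos 19: x in {0,1}, choose 1; 0->1 ok
  pos 20: x in {0,1}, choose 0; 1->0 ok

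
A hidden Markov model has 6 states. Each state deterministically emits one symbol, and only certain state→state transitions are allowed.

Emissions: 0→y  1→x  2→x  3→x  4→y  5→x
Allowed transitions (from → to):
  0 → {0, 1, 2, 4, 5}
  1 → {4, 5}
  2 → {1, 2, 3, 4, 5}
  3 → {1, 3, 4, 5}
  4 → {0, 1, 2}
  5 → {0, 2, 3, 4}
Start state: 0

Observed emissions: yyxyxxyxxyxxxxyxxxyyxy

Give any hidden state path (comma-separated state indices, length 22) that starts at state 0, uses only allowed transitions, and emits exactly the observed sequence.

  pos 0: y in {0,4}, choose 0; start
  pos 1: y in {0,4}, choose 4; 0->4 ok
  pos 2: x in {1,2,3,5}, choose 1; 4->1 ok
  pos 3: y in {0,4}, choose 4; 1->4 ok
  pos 4: x in {1,2,3,5}, choose 2; 4->2 ok
  pos 5: x in {1,2,3,5}, choose 5; 2->5 ok
  pos 6: y in {0,4}, choose 0; 5->0 ok
  pos 7: x in {1,2,3,5}, choose 2; 0->2 ok
  pos 8: x in {1,2,3,5}, choose 2; 2->2 ok
  pos 9: y in {0,4}, choose 4; 2->4 ok
  pos 10: x in {1,2,3,5}, choose 2; 4->2 ok
  pos 11: x in {1,2,3,5}, choose 2; 2->2 ok
  pos 12: x in {1,2,3,5}, choose 5; 2->5 ok
  pos 13: x in {1,2,3,5}, choose 3; 5->3 ok
  pos 14: y in {0,4}, choose 4; 3->4 ok
  pos 15: x in {1,2,3,5}, choose 1; 4->1 ok
  pos 16: x in {1,2,3,5}, choose 5; 1->5 ok
  pos 17: x in {1,2,3,5}, choose 3; 5->3 ok
  pos 18: y in {0,4}, choose 4; 3->4 ok
  pos 19: y in {0,4}, choose 0; 4->0 ok
  pos 20: x in {1,2,3,5}, choose 5; 0->5 ok
  pos 21: y in {0,4}, choose 0; 5->0 ok

0,4,1,4,2,5,0,2,2,4,2,2,5,3,4,1,5,3,4,0,5,0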